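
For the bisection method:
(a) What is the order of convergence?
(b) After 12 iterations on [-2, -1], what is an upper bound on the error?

(a) Bisection has linear (order 1) convergence; the error is halved each step.

(b) Error bound = (b-a)/2^n = (-1 - (-2))/2^{12}
    = 1/2^{12}

(a) 1 (linear); (b) error ≤ 2.44e-04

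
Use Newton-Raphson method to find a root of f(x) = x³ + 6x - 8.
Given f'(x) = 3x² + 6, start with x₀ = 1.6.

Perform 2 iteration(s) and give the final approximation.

f(x) = x³ + 6x - 8
f'(x) = 3x² + 6
x₀ = 1.6

Newton-Raphson formula: x_{n+1} = x_n - f(x_n)/f'(x_n)

Iteration 1:
  f(1.600000) = 5.696000
  f'(1.600000) = 13.680000
  x_1 = 1.600000 - 5.696000/13.680000 = 1.183626
Iteration 2:
  f(1.183626) = 0.759978
  f'(1.183626) = 10.202910
  x_2 = 1.183626 - 0.759978/10.202910 = 1.109139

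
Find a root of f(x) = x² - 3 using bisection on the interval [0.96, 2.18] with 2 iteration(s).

f(x) = x² - 3
Initial interval: [0.96, 2.18]

Iteration 1:
  c_1 = (0.960000 + 2.180000)/2 = 1.570000
  f(c_1) = f(1.570000) = -0.535100
  f(a) × f(c) ≥ 0, new interval: [1.570000, 2.180000]
Iteration 2:
  c_2 = (1.570000 + 2.180000)/2 = 1.875000
  f(c_2) = f(1.875000) = 0.515625
  f(a) × f(c) < 0, new interval: [1.570000, 1.875000]

After 2 iteration(s), the approximation is c_2 = 1.875000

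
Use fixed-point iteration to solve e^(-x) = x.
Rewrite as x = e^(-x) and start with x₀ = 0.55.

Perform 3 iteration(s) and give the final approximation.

Equation: e^(-x) = x
Fixed-point form: x = e^(-x)
x₀ = 0.55

x_1 = g(0.550000) = 0.576950
x_2 = g(0.576950) = 0.561609
x_3 = g(0.561609) = 0.570291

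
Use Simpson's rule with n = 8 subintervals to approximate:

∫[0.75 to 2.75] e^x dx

f(x) = e^x
a = 0.75, b = 2.75, n = 8
h = (b - a)/n = 0.250000

Simpson's rule: (h/3)[f(x₀) + 4f(x₁) + 2f(x₂) + ... + f(xₙ)]

x_0 = 0.7500, f(x_0) = 2.117000, coefficient = 1
x_1 = 1.0000, f(x_1) = 2.718282, coefficient = 4
x_2 = 1.2500, f(x_2) = 3.490343, coefficient = 2
x_3 = 1.5000, f(x_3) = 4.481689, coefficient = 4
x_4 = 1.7500, f(x_4) = 5.754603, coefficient = 2
x_5 = 2.0000, f(x_5) = 7.389056, coefficient = 4
x_6 = 2.2500, f(x_6) = 9.487736, coefficient = 2
x_7 = 2.5000, f(x_7) = 12.182494, coefficient = 4
x_8 = 2.7500, f(x_8) = 15.642632, coefficient = 1

I ≈ (0.250000/3) × 162.311079 = 13.525923
Exact value: 13.525632
Error: 0.000291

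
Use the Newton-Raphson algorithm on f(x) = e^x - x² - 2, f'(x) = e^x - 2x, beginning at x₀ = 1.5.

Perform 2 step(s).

f(x) = e^x - x² - 2
f'(x) = e^x - 2x
x₀ = 1.5

Newton-Raphson formula: x_{n+1} = x_n - f(x_n)/f'(x_n)

Iteration 1:
  f(1.500000) = 0.231689
  f'(1.500000) = 1.481689
  x_1 = 1.500000 - 0.231689/1.481689 = 1.343632
Iteration 2:
  f(1.343632) = 0.027592
  f'(1.343632) = 1.145675
  x_2 = 1.343632 - 0.027592/1.145675 = 1.319548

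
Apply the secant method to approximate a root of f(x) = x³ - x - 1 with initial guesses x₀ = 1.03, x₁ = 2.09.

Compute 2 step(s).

f(x) = x³ - x - 1
x₀ = 1.03, x₁ = 2.09

Secant formula: x_{n+1} = x_n - f(x_n)(x_n - x_{n-1})/(f(x_n) - f(x_{n-1}))

Iteration 1:
  f(1.030000) = -0.937273
  f(2.090000) = 6.039329
  x_2 = 2.090000 - 6.039329×(2.090000 - 1.030000)/(6.039329 - (-0.937273))
       = 1.172406
Iteration 2:
  f(2.090000) = 6.039329
  f(1.172406) = -0.560892
  x_3 = 1.172406 - (-0.560892)×(1.172406 - 2.090000)/(-0.560892 - 6.039329)
       = 1.250384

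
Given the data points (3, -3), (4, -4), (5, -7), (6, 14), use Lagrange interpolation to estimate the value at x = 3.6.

Lagrange interpolation formula:
P(x) = Σ yᵢ × Lᵢ(x)
where Lᵢ(x) = Π_{j≠i} (x - xⱼ)/(xᵢ - xⱼ)

L_0(3.6) = (3.6 - 4)/(3 - 4) × (3.6 - 5)/(3 - 5) × (3.6 - 6)/(3 - 6) = 0.224000
L_1(3.6) = (3.6 - 3)/(4 - 3) × (3.6 - 5)/(4 - 5) × (3.6 - 6)/(4 - 6) = 1.008000
L_2(3.6) = (3.6 - 3)/(5 - 3) × (3.6 - 4)/(5 - 4) × (3.6 - 6)/(5 - 6) = -0.288000
L_3(3.6) = (3.6 - 3)/(6 - 3) × (3.6 - 4)/(6 - 4) × (3.6 - 5)/(6 - 5) = 0.056000

P(3.6) = (-3)×L_0(3.6) + (-4)×L_1(3.6) + (-7)×L_2(3.6) + 14×L_3(3.6)
P(3.6) = -1.904000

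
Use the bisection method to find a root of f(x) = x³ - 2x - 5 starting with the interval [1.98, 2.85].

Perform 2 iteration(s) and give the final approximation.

f(x) = x³ - 2x - 5
Initial interval: [1.98, 2.85]

Iteration 1:
  c_1 = (1.980000 + 2.850000)/2 = 2.415000
  f(c_1) = f(2.415000) = 4.254823
  f(a) × f(c) < 0, new interval: [1.980000, 2.415000]
Iteration 2:
  c_2 = (1.980000 + 2.415000)/2 = 2.197500
  f(c_2) = f(2.197500) = 1.216741
  f(a) × f(c) < 0, new interval: [1.980000, 2.197500]

After 2 iteration(s), the approximation is c_2 = 2.197500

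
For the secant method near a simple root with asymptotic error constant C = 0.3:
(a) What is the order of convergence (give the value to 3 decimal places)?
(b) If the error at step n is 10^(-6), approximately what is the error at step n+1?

(a) Secant method has superlinear convergence with order φ = (1+√5)/2 ≈ 1.618.
    This means |e_{n+1}| ≈ C|e_n|^1.618.

(b) With |e_n| = 10^(-6) and C = 0.3:
    |e_{n+1}| ≈ 0.3 × (10^(-6))^1.618 = 0.3 × 10^(-9.71)

(a) ≈ 1.618 (golden ratio); (b) |e_{n+1}| ≈ 5.874e-11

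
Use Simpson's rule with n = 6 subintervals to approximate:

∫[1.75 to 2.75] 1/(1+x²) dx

f(x) = 1/(1+x²)
a = 1.75, b = 2.75, n = 6
h = (b - a)/n = 0.166667

Simpson's rule: (h/3)[f(x₀) + 4f(x₁) + 2f(x₂) + ... + f(xₙ)]

x_0 = 1.7500, f(x_0) = 0.246154, coefficient = 1
x_1 = 1.9167, f(x_1) = 0.213967, coefficient = 4
x_2 = 2.0833, f(x_2) = 0.187256, coefficient = 2
x_3 = 2.2500, f(x_3) = 0.164948, coefficient = 4
x_4 = 2.4167, f(x_4) = 0.146193, coefficient = 2
x_5 = 2.5833, f(x_5) = 0.130317, coefficient = 4
x_6 = 2.7500, f(x_6) = 0.116788, coefficient = 1

I ≈ (0.166667/3) × 3.066770 = 0.170376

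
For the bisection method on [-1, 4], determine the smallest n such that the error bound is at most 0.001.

We need (b-a)/2^n ≤ 0.001
(4 - (-1))/2^n ≤ 0.001
5/2^n ≤ 0.001
2^n ≥ 5000
n ≥ log₂(5000) = 12.29
n ≥ 13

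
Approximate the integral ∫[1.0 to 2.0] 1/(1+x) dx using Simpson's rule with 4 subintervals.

f(x) = 1/(1+x)
a = 1.0, b = 2.0, n = 4
h = (b - a)/n = 0.250000

Simpson's rule: (h/3)[f(x₀) + 4f(x₁) + 2f(x₂) + ... + f(xₙ)]

x_0 = 1.0000, f(x_0) = 0.500000, coefficient = 1
x_1 = 1.2500, f(x_1) = 0.444444, coefficient = 4
x_2 = 1.5000, f(x_2) = 0.400000, coefficient = 2
x_3 = 1.7500, f(x_3) = 0.363636, coefficient = 4
x_4 = 2.0000, f(x_4) = 0.333333, coefficient = 1

I ≈ (0.250000/3) × 4.865657 = 0.405471
Exact value: 0.405465
Error: 0.000006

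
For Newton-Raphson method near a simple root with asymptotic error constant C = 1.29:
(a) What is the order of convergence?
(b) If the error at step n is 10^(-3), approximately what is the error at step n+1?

(a) Newton-Raphson has quadratic (order 2) convergence near simple roots.
    This means |e_{n+1}| ≈ C|e_n|².

(b) With |e_n| = 10^(-3) and C = 1.29:
    |e_{n+1}| ≈ 1.29 × (10^(-3))² = 1.29 × 10^(-6)

(a) 2 (quadratic); (b) |e_{n+1}| ≈ 1.290e-06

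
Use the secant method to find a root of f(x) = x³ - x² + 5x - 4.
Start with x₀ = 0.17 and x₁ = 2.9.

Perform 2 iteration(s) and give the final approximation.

f(x) = x³ - x² + 5x - 4
x₀ = 0.17, x₁ = 2.9

Secant formula: x_{n+1} = x_n - f(x_n)(x_n - x_{n-1})/(f(x_n) - f(x_{n-1}))

Iteration 1:
  f(0.170000) = -3.173987
  f(2.900000) = 26.479000
  x_2 = 2.900000 - 26.479000×(2.900000 - 0.170000)/(26.479000 - (-3.173987))
       = 0.462213
Iteration 2:
  f(2.900000) = 26.479000
  f(0.462213) = -1.803829
  x_3 = 0.462213 - (-1.803829)×(0.462213 - 2.900000)/(-1.803829 - 26.479000)
       = 0.617691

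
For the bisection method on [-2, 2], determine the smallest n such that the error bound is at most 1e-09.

We need (b-a)/2^n ≤ 1e-09
(2 - (-2))/2^n ≤ 1e-09
4/2^n ≤ 1e-09
2^n ≥ 4000000000
n ≥ log₂(4000000000) = 31.90
n ≥ 32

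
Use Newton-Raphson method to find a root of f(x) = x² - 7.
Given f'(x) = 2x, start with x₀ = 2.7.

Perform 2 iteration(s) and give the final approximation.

f(x) = x² - 7
f'(x) = 2x
x₀ = 2.7

Newton-Raphson formula: x_{n+1} = x_n - f(x_n)/f'(x_n)

Iteration 1:
  f(2.700000) = 0.290000
  f'(2.700000) = 5.400000
  x_1 = 2.700000 - 0.290000/5.400000 = 2.646296
Iteration 2:
  f(2.646296) = 0.002884
  f'(2.646296) = 5.292593
  x_2 = 2.646296 - 0.002884/5.292593 = 2.645751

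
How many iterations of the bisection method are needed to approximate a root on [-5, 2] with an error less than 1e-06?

We need (b-a)/2^n ≤ 1e-06
(2 - (-5))/2^n ≤ 1e-06
7/2^n ≤ 1e-06
2^n ≥ 7000000
n ≥ log₂(7000000) = 22.74
n ≥ 23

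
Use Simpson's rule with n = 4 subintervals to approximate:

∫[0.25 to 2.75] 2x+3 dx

f(x) = 2x+3
a = 0.25, b = 2.75, n = 4
h = (b - a)/n = 0.625000

Simpson's rule: (h/3)[f(x₀) + 4f(x₁) + 2f(x₂) + ... + f(xₙ)]

x_0 = 0.2500, f(x_0) = 3.500000, coefficient = 1
x_1 = 0.8750, f(x_1) = 4.750000, coefficient = 4
x_2 = 1.5000, f(x_2) = 6.000000, coefficient = 2
x_3 = 2.1250, f(x_3) = 7.250000, coefficient = 4
x_4 = 2.7500, f(x_4) = 8.500000, coefficient = 1

I ≈ (0.625000/3) × 72.000000 = 15.000000
Exact value: 15.000000
Error: 0.000000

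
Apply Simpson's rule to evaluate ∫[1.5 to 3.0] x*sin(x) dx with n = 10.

f(x) = x*sin(x)
a = 1.5, b = 3.0, n = 10
h = (b - a)/n = 0.150000

Simpson's rule: (h/3)[f(x₀) + 4f(x₁) + 2f(x₂) + ... + f(xₙ)]

x_0 = 1.5000, f(x_0) = 1.496242, coefficient = 1
x_1 = 1.6500, f(x_1) = 1.644827, coefficient = 4
x_2 = 1.8000, f(x_2) = 1.752926, coefficient = 2
x_3 = 1.9500, f(x_3) = 1.811471, coefficient = 4
x_4 = 2.1000, f(x_4) = 1.812740, coefficient = 2
x_5 = 2.2500, f(x_5) = 1.750665, coefficient = 4
x_6 = 2.4000, f(x_6) = 1.621112, coefficient = 2
x_7 = 2.5500, f(x_7) = 1.422093, coefficient = 4
x_8 = 2.7000, f(x_8) = 1.153926, coefficient = 2
x_9 = 2.8500, f(x_9) = 0.819312, coefficient = 4
x_10 = 3.0000, f(x_10) = 0.423360, coefficient = 1

I ≈ (0.150000/3) × 44.394485 = 2.219724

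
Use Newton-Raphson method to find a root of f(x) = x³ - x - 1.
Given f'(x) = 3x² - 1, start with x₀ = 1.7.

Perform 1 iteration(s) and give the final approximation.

f(x) = x³ - x - 1
f'(x) = 3x² - 1
x₀ = 1.7

Newton-Raphson formula: x_{n+1} = x_n - f(x_n)/f'(x_n)

Iteration 1:
  f(1.700000) = 2.213000
  f'(1.700000) = 7.670000
  x_1 = 1.700000 - 2.213000/7.670000 = 1.411473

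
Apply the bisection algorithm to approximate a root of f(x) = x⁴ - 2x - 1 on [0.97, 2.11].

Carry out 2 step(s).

f(x) = x⁴ - 2x - 1
Initial interval: [0.97, 2.11]

Iteration 1:
  c_1 = (0.970000 + 2.110000)/2 = 1.540000
  f(c_1) = f(1.540000) = 1.544487
  f(a) × f(c) < 0, new interval: [0.970000, 1.540000]
Iteration 2:
  c_2 = (0.970000 + 1.540000)/2 = 1.255000
  f(c_2) = f(1.255000) = -1.029296
  f(a) × f(c) ≥ 0, new interval: [1.255000, 1.540000]

After 2 iteration(s), the approximation is c_2 = 1.255000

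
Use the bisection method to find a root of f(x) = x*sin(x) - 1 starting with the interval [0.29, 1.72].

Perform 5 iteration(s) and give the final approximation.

f(x) = x*sin(x) - 1
Initial interval: [0.29, 1.72]

Iteration 1:
  c_1 = (0.290000 + 1.720000)/2 = 1.005000
  f(c_1) = f(1.005000) = -0.151617
  f(a) × f(c) ≥ 0, new interval: [1.005000, 1.720000]
Iteration 2:
  c_2 = (1.005000 + 1.720000)/2 = 1.362500
  f(c_2) = f(1.362500) = 0.333049
  f(a) × f(c) < 0, new interval: [1.005000, 1.362500]
Iteration 3:
  c_3 = (1.005000 + 1.362500)/2 = 1.183750
  f(c_3) = f(1.183750) = 0.096186
  f(a) × f(c) < 0, new interval: [1.005000, 1.183750]
Iteration 4:
  c_4 = (1.005000 + 1.183750)/2 = 1.094375
  f(c_4) = f(1.094375) = -0.027493
  f(a) × f(c) ≥ 0, new interval: [1.094375, 1.183750]
Iteration 5:
  c_5 = (1.094375 + 1.183750)/2 = 1.139062
  f(c_5) = f(1.139062) = 0.034544
  f(a) × f(c) < 0, new interval: [1.094375, 1.139062]

After 5 iteration(s), the approximation is c_5 = 1.139062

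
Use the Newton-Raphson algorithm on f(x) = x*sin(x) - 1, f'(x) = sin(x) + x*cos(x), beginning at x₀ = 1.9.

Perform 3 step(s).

f(x) = x*sin(x) - 1
f'(x) = sin(x) + x*cos(x)
x₀ = 1.9

Newton-Raphson formula: x_{n+1} = x_n - f(x_n)/f'(x_n)

Iteration 1:
  f(1.900000) = 0.797970
  f'(1.900000) = 0.332050
  x_1 = 1.900000 - 0.797970/0.332050 = -0.503163
Iteration 2:
  f(-0.503163) = -0.757375
  f'(-0.503163) = -0.923001
  x_2 = -0.503163 - (-0.757375)/(-0.923001) = -1.323720
Iteration 3:
  f(-1.323720) = 0.283521
  f'(-1.323720) = -1.293374
  x_3 = -1.323720 - 0.283521/(-1.293374) = -1.104510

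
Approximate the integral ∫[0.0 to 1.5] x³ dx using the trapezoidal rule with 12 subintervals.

f(x) = x³
a = 0.0, b = 1.5, n = 12
h = (b - a)/n = 0.125000

Trapezoidal rule: (h/2)[f(x₀) + 2f(x₁) + 2f(x₂) + ... + f(xₙ)]

x_0 = 0.0000, f(x_0) = 0.000000, coefficient = 1
x_1 = 0.1250, f(x_1) = 0.001953, coefficient = 2
x_2 = 0.2500, f(x_2) = 0.015625, coefficient = 2
x_3 = 0.3750, f(x_3) = 0.052734, coefficient = 2
x_4 = 0.5000, f(x_4) = 0.125000, coefficient = 2
x_5 = 0.6250, f(x_5) = 0.244141, coefficient = 2
x_6 = 0.7500, f(x_6) = 0.421875, coefficient = 2
x_7 = 0.8750, f(x_7) = 0.669922, coefficient = 2
x_8 = 1.0000, f(x_8) = 1.000000, coefficient = 2
x_9 = 1.1250, f(x_9) = 1.423828, coefficient = 2
x_10 = 1.2500, f(x_10) = 1.953125, coefficient = 2
x_11 = 1.3750, f(x_11) = 2.599609, coefficient = 2
x_12 = 1.5000, f(x_12) = 3.375000, coefficient = 1

I ≈ (0.125000/2) × 20.390625 = 1.274414
Exact value: 1.265625
Error: 0.008789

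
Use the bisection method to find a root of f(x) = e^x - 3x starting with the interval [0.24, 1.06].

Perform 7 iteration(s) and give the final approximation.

f(x) = e^x - 3x
Initial interval: [0.24, 1.06]

Iteration 1:
  c_1 = (0.240000 + 1.060000)/2 = 0.650000
  f(c_1) = f(0.650000) = -0.034459
  f(a) × f(c) < 0, new interval: [0.240000, 0.650000]
Iteration 2:
  c_2 = (0.240000 + 0.650000)/2 = 0.445000
  f(c_2) = f(0.445000) = 0.225490
  f(a) × f(c) ≥ 0, new interval: [0.445000, 0.650000]
Iteration 3:
  c_3 = (0.445000 + 0.650000)/2 = 0.547500
  f(c_3) = f(0.547500) = 0.086425
  f(a) × f(c) ≥ 0, new interval: [0.547500, 0.650000]
Iteration 4:
  c_4 = (0.547500 + 0.650000)/2 = 0.598750
  f(c_4) = f(0.598750) = 0.023593
  f(a) × f(c) ≥ 0, new interval: [0.598750, 0.650000]
Iteration 5:
  c_5 = (0.598750 + 0.650000)/2 = 0.624375
  f(c_5) = f(0.624375) = -0.006046
  f(a) × f(c) < 0, new interval: [0.598750, 0.624375]
Iteration 6:
  c_6 = (0.598750 + 0.624375)/2 = 0.611563
  f(c_6) = f(0.611563) = 0.008622
  f(a) × f(c) ≥ 0, new interval: [0.611563, 0.624375]
Iteration 7:
  c_7 = (0.611563 + 0.624375)/2 = 0.617969
  f(c_7) = f(0.617969) = 0.001250
  f(a) × f(c) ≥ 0, new interval: [0.617969, 0.624375]

After 7 iteration(s), the approximation is c_7 = 0.617969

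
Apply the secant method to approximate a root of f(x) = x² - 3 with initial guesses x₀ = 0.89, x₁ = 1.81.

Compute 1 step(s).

f(x) = x² - 3
x₀ = 0.89, x₁ = 1.81

Secant formula: x_{n+1} = x_n - f(x_n)(x_n - x_{n-1})/(f(x_n) - f(x_{n-1}))

Iteration 1:
  f(0.890000) = -2.207900
  f(1.810000) = 0.276100
  x_2 = 1.810000 - 0.276100×(1.810000 - 0.890000)/(0.276100 - (-2.207900))
       = 1.707741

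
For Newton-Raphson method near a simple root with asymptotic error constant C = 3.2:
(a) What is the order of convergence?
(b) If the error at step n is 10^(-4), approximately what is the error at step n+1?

(a) Newton-Raphson has quadratic (order 2) convergence near simple roots.
    This means |e_{n+1}| ≈ C|e_n|².

(b) With |e_n| = 10^(-4) and C = 3.2:
    |e_{n+1}| ≈ 3.2 × (10^(-4))² = 3.2 × 10^(-8)

(a) 2 (quadratic); (b) |e_{n+1}| ≈ 3.200e-08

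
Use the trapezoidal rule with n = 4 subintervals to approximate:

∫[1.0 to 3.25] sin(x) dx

f(x) = sin(x)
a = 1.0, b = 3.25, n = 4
h = (b - a)/n = 0.562500

Trapezoidal rule: (h/2)[f(x₀) + 2f(x₁) + 2f(x₂) + ... + f(xₙ)]

x_0 = 1.0000, f(x_0) = 0.841471, coefficient = 1
x_1 = 1.5625, f(x_1) = 0.999966, coefficient = 2
x_2 = 2.1250, f(x_2) = 0.850320, coefficient = 2
x_3 = 2.6875, f(x_3) = 0.438647, coefficient = 2
x_4 = 3.2500, f(x_4) = -0.108195, coefficient = 1

I ≈ (0.562500/2) × 5.311141 = 1.493758
Exact value: 1.534432
Error: 0.040674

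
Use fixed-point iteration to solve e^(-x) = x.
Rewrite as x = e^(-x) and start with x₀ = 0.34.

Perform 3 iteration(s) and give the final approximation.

Equation: e^(-x) = x
Fixed-point form: x = e^(-x)
x₀ = 0.34

x_1 = g(0.340000) = 0.711770
x_2 = g(0.711770) = 0.490775
x_3 = g(0.490775) = 0.612152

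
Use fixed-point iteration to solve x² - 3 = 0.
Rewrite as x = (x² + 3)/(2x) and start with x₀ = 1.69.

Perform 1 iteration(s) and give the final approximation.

Equation: x² - 3 = 0
Fixed-point form: x = (x² + 3)/(2x)
x₀ = 1.69

x_1 = g(1.690000) = 1.732574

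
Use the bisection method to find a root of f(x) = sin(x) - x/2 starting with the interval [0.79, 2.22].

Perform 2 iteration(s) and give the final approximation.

f(x) = sin(x) - x/2
Initial interval: [0.79, 2.22]

Iteration 1:
  c_1 = (0.790000 + 2.220000)/2 = 1.505000
  f(c_1) = f(1.505000) = 0.245336
  f(a) × f(c) ≥ 0, new interval: [1.505000, 2.220000]
Iteration 2:
  c_2 = (1.505000 + 2.220000)/2 = 1.862500
  f(c_2) = f(1.862500) = 0.026505
  f(a) × f(c) ≥ 0, new interval: [1.862500, 2.220000]

After 2 iteration(s), the approximation is c_2 = 1.862500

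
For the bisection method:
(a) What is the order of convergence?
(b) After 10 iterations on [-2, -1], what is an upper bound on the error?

(a) Bisection has linear (order 1) convergence; the error is halved each step.

(b) Error bound = (b-a)/2^n = (-1 - (-2))/2^{10}
    = 1/2^{10}

(a) 1 (linear); (b) error ≤ 9.77e-04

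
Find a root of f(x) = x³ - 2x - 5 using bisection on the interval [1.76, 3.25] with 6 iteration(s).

f(x) = x³ - 2x - 5
Initial interval: [1.76, 3.25]

Iteration 1:
  c_1 = (1.760000 + 3.250000)/2 = 2.505000
  f(c_1) = f(2.505000) = 5.708938
  f(a) × f(c) < 0, new interval: [1.760000, 2.505000]
Iteration 2:
  c_2 = (1.760000 + 2.505000)/2 = 2.132500
  f(c_2) = f(2.132500) = 0.432664
  f(a) × f(c) < 0, new interval: [1.760000, 2.132500]
Iteration 3:
  c_3 = (1.760000 + 2.132500)/2 = 1.946250
  f(c_3) = f(1.946250) = -1.520321
  f(a) × f(c) ≥ 0, new interval: [1.946250, 2.132500]
Iteration 4:
  c_4 = (1.946250 + 2.132500)/2 = 2.039375
  f(c_4) = f(2.039375) = -0.596887
  f(a) × f(c) ≥ 0, new interval: [2.039375, 2.132500]
Iteration 5:
  c_5 = (2.039375 + 2.132500)/2 = 2.085938
  f(c_5) = f(2.085938) = -0.095679
  f(a) × f(c) ≥ 0, new interval: [2.085938, 2.132500]
Iteration 6:
  c_6 = (2.085938 + 2.132500)/2 = 2.109219
  f(c_6) = f(2.109219) = 0.165063
  f(a) × f(c) < 0, new interval: [2.085938, 2.109219]

After 6 iteration(s), the approximation is c_6 = 2.109219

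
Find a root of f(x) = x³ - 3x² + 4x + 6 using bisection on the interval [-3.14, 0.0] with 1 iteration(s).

f(x) = x³ - 3x² + 4x + 6
Initial interval: [-3.14, 0.0]

Iteration 1:
  c_1 = (-3.140000 + 0.000000)/2 = -1.570000
  f(c_1) = f(-1.570000) = -11.544593
  f(a) × f(c) ≥ 0, new interval: [-1.570000, 0.000000]

After 1 iteration(s), the approximation is c_1 = -1.570000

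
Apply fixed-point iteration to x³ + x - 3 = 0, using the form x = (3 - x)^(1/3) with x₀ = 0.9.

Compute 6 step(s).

Equation: x³ + x - 3 = 0
Fixed-point form: x = (3 - x)^(1/3)
x₀ = 0.9

x_1 = g(0.900000) = 1.280579
x_2 = g(1.280579) = 1.198011
x_3 = g(1.198011) = 1.216888
x_4 = g(1.216888) = 1.212624
x_5 = g(1.212624) = 1.213590
x_6 = g(1.213590) = 1.213371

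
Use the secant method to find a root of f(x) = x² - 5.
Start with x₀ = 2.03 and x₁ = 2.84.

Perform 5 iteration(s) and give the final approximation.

f(x) = x² - 5
x₀ = 2.03, x₁ = 2.84

Secant formula: x_{n+1} = x_n - f(x_n)(x_n - x_{n-1})/(f(x_n) - f(x_{n-1}))

Iteration 1:
  f(2.030000) = -0.879100
  f(2.840000) = 3.065600
  x_2 = 2.840000 - 3.065600×(2.840000 - 2.030000)/(3.065600 - (-0.879100))
       = 2.210513
Iteration 2:
  f(2.840000) = 3.065600
  f(2.210513) = -0.113631
  x_3 = 2.210513 - (-0.113631)×(2.210513 - 2.840000)/(-0.113631 - 3.065600)
       = 2.233012
Iteration 3:
  f(2.210513) = -0.113631
  f(2.233012) = -0.013657
  x_4 = 2.233012 - (-0.013657)×(2.233012 - 2.210513)/(-0.013657 - (-0.113631))
       = 2.236086
Iteration 4:
  f(2.233012) = -0.013657
  f(2.236086) = 0.000079
  x_5 = 2.236086 - 0.000079×(2.236086 - 2.233012)/(0.000079 - (-0.013657))
       = 2.236068
Iteration 5:
  f(2.236086) = 0.000079
  f(2.236068) = 0.000000
  x_6 = 2.236068 - 0.000000×(2.236068 - 2.236086)/(0.000000 - 0.000079)
       = 2.236068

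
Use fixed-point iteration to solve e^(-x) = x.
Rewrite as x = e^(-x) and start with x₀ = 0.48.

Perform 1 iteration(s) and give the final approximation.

Equation: e^(-x) = x
Fixed-point form: x = e^(-x)
x₀ = 0.48

x_1 = g(0.480000) = 0.618783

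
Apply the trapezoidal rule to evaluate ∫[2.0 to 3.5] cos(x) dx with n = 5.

f(x) = cos(x)
a = 2.0, b = 3.5, n = 5
h = (b - a)/n = 0.300000

Trapezoidal rule: (h/2)[f(x₀) + 2f(x₁) + 2f(x₂) + ... + f(xₙ)]

x_0 = 2.0000, f(x_0) = -0.416147, coefficient = 1
x_1 = 2.3000, f(x_1) = -0.666276, coefficient = 2
x_2 = 2.6000, f(x_2) = -0.856889, coefficient = 2
x_3 = 2.9000, f(x_3) = -0.970958, coefficient = 2
x_4 = 3.2000, f(x_4) = -0.998295, coefficient = 2
x_5 = 3.5000, f(x_5) = -0.936457, coefficient = 1

I ≈ (0.300000/2) × -8.337439 = -1.250616
Exact value: -1.260081
Error: 0.009465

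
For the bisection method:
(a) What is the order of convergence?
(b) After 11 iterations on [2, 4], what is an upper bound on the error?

(a) Bisection has linear (order 1) convergence; the error is halved each step.

(b) Error bound = (b-a)/2^n = (4 - 2)/2^{11}
    = 2/2^{11}

(a) 1 (linear); (b) error ≤ 9.77e-04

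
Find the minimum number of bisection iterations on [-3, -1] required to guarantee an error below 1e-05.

We need (b-a)/2^n ≤ 1e-05
(-1 - (-3))/2^n ≤ 1e-05
2/2^n ≤ 1e-05
2^n ≥ 200000
n ≥ log₂(200000) = 17.61
n ≥ 18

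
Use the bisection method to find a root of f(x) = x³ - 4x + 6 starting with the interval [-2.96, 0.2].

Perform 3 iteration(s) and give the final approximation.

f(x) = x³ - 4x + 6
Initial interval: [-2.96, 0.2]

Iteration 1:
  c_1 = (-2.960000 + 0.200000)/2 = -1.380000
  f(c_1) = f(-1.380000) = 8.891928
  f(a) × f(c) < 0, new interval: [-2.960000, -1.380000]
Iteration 2:
  c_2 = (-2.960000 + (-1.380000))/2 = -2.170000
  f(c_2) = f(-2.170000) = 4.461687
  f(a) × f(c) < 0, new interval: [-2.960000, -2.170000]
Iteration 3:
  c_3 = (-2.960000 + (-2.170000))/2 = -2.565000
  f(c_3) = f(-2.565000) = -0.615712
  f(a) × f(c) ≥ 0, new interval: [-2.565000, -2.170000]

After 3 iteration(s), the approximation is c_3 = -2.565000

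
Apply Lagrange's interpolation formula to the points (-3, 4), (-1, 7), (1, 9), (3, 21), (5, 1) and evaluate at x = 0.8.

Lagrange interpolation formula:
P(x) = Σ yᵢ × Lᵢ(x)
where Lᵢ(x) = Π_{j≠i} (x - xⱼ)/(xᵢ - xⱼ)

L_0(0.8) = (0.8 - (-1))/(-3 - (-1)) × (0.8 - 1)/(-3 - 1) × (0.8 - 3)/(-3 - 3) × (0.8 - 5)/(-3 - 5) = -0.008662
L_1(0.8) = (0.8 - (-3))/(-1 - (-3)) × (0.8 - 1)/(-1 - 1) × (0.8 - 3)/(-1 - 3) × (0.8 - 5)/(-1 - 5) = 0.073150
L_2(0.8) = (0.8 - (-3))/(1 - (-3)) × (0.8 - (-1))/(1 - (-1)) × (0.8 - 3)/(1 - 3) × (0.8 - 5)/(1 - 5) = 0.987525
L_3(0.8) = (0.8 - (-3))/(3 - (-3)) × (0.8 - (-1))/(3 - (-1)) × (0.8 - 1)/(3 - 1) × (0.8 - 5)/(3 - 5) = -0.059850
L_4(0.8) = (0.8 - (-3))/(5 - (-3)) × (0.8 - (-1))/(5 - (-1)) × (0.8 - 1)/(5 - 1) × (0.8 - 3)/(5 - 3) = 0.007837

P(0.8) = 4×L_0(0.8) + 7×L_1(0.8) + 9×L_2(0.8) + 21×L_3(0.8) + 1×L_4(0.8)
P(0.8) = 8.116113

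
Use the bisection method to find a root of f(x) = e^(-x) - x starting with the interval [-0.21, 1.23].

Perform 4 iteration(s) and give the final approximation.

f(x) = e^(-x) - x
Initial interval: [-0.21, 1.23]

Iteration 1:
  c_1 = (-0.210000 + 1.230000)/2 = 0.510000
  f(c_1) = f(0.510000) = 0.090496
  f(a) × f(c) ≥ 0, new interval: [0.510000, 1.230000]
Iteration 2:
  c_2 = (0.510000 + 1.230000)/2 = 0.870000
  f(c_2) = f(0.870000) = -0.451048
  f(a) × f(c) < 0, new interval: [0.510000, 0.870000]
Iteration 3:
  c_3 = (0.510000 + 0.870000)/2 = 0.690000
  f(c_3) = f(0.690000) = -0.188424
  f(a) × f(c) < 0, new interval: [0.510000, 0.690000]
Iteration 4:
  c_4 = (0.510000 + 0.690000)/2 = 0.600000
  f(c_4) = f(0.600000) = -0.051188
  f(a) × f(c) < 0, new interval: [0.510000, 0.600000]

After 4 iteration(s), the approximation is c_4 = 0.600000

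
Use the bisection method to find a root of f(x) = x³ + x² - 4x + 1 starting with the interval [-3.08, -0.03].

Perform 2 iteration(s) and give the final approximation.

f(x) = x³ + x² - 4x + 1
Initial interval: [-3.08, -0.03]

Iteration 1:
  c_1 = (-3.080000 + (-0.030000))/2 = -1.555000
  f(c_1) = f(-1.555000) = 5.877996
  f(a) × f(c) < 0, new interval: [-3.080000, -1.555000]
Iteration 2:
  c_2 = (-3.080000 + (-1.555000))/2 = -2.317500
  f(c_2) = f(-2.317500) = 3.193963
  f(a) × f(c) < 0, new interval: [-3.080000, -2.317500]

After 2 iteration(s), the approximation is c_2 = -2.317500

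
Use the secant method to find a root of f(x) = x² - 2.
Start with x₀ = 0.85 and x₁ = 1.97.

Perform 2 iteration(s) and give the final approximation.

f(x) = x² - 2
x₀ = 0.85, x₁ = 1.97

Secant formula: x_{n+1} = x_n - f(x_n)(x_n - x_{n-1})/(f(x_n) - f(x_{n-1}))

Iteration 1:
  f(0.850000) = -1.277500
  f(1.970000) = 1.880900
  x_2 = 1.970000 - 1.880900×(1.970000 - 0.850000)/(1.880900 - (-1.277500))
       = 1.303014
Iteration 2:
  f(1.970000) = 1.880900
  f(1.303014) = -0.302154
  x_3 = 1.303014 - (-0.302154)×(1.303014 - 1.970000)/(-0.302154 - 1.880900)
       = 1.395331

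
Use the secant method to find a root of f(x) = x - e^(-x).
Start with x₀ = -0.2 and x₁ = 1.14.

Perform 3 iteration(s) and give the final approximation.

f(x) = x - e^(-x)
x₀ = -0.2, x₁ = 1.14

Secant formula: x_{n+1} = x_n - f(x_n)(x_n - x_{n-1})/(f(x_n) - f(x_{n-1}))

Iteration 1:
  f(-0.200000) = -1.421403
  f(1.140000) = 0.820181
  x_2 = 1.140000 - 0.820181×(1.140000 - (-0.200000))/(0.820181 - (-1.421403))
       = 0.649703
Iteration 2:
  f(1.140000) = 0.820181
  f(0.649703) = 0.127502
  x_3 = 0.649703 - 0.127502×(0.649703 - 1.140000)/(0.127502 - 0.820181)
       = 0.559454
Iteration 3:
  f(0.649703) = 0.127502
  f(0.559454) = -0.012068
  x_4 = 0.559454 - (-0.012068)×(0.559454 - 0.649703)/(-0.012068 - 0.127502)
       = 0.567257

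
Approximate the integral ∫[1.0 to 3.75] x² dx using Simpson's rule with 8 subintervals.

f(x) = x²
a = 1.0, b = 3.75, n = 8
h = (b - a)/n = 0.343750

Simpson's rule: (h/3)[f(x₀) + 4f(x₁) + 2f(x₂) + ... + f(xₙ)]

x_0 = 1.0000, f(x_0) = 1.000000, coefficient = 1
x_1 = 1.3438, f(x_1) = 1.805664, coefficient = 4
x_2 = 1.6875, f(x_2) = 2.847656, coefficient = 2
x_3 = 2.0312, f(x_3) = 4.125977, coefficient = 4
x_4 = 2.3750, f(x_4) = 5.640625, coefficient = 2
x_5 = 2.7188, f(x_5) = 7.391602, coefficient = 4
x_6 = 3.0625, f(x_6) = 9.378906, coefficient = 2
x_7 = 3.4062, f(x_7) = 11.602539, coefficient = 4
x_8 = 3.7500, f(x_8) = 14.062500, coefficient = 1

I ≈ (0.343750/3) × 150.500000 = 17.244792
Exact value: 17.244792
Error: 0.000000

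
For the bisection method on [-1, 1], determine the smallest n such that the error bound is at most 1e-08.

We need (b-a)/2^n ≤ 1e-08
(1 - (-1))/2^n ≤ 1e-08
2/2^n ≤ 1e-08
2^n ≥ 200000000
n ≥ log₂(200000000) = 27.58
n ≥ 28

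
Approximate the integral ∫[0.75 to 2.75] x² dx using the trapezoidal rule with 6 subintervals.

f(x) = x²
a = 0.75, b = 2.75, n = 6
h = (b - a)/n = 0.333333

Trapezoidal rule: (h/2)[f(x₀) + 2f(x₁) + 2f(x₂) + ... + f(xₙ)]

x_0 = 0.7500, f(x_0) = 0.562500, coefficient = 1
x_1 = 1.0833, f(x_1) = 1.173611, coefficient = 2
x_2 = 1.4167, f(x_2) = 2.006944, coefficient = 2
x_3 = 1.7500, f(x_3) = 3.062500, coefficient = 2
x_4 = 2.0833, f(x_4) = 4.340278, coefficient = 2
x_5 = 2.4167, f(x_5) = 5.840278, coefficient = 2
x_6 = 2.7500, f(x_6) = 7.562500, coefficient = 1

I ≈ (0.333333/2) × 40.972222 = 6.828704
Exact value: 6.791667
Error: 0.037037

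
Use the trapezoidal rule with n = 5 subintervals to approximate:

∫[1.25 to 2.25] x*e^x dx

f(x) = x*e^x
a = 1.25, b = 2.25, n = 5
h = (b - a)/n = 0.200000

Trapezoidal rule: (h/2)[f(x₀) + 2f(x₁) + 2f(x₂) + ... + f(xₙ)]

x_0 = 1.2500, f(x_0) = 4.362929, coefficient = 1
x_1 = 1.4500, f(x_1) = 6.181516, coefficient = 2
x_2 = 1.6500, f(x_2) = 8.591517, coefficient = 2
x_3 = 1.8500, f(x_3) = 11.765666, coefficient = 2
x_4 = 2.0500, f(x_4) = 15.924197, coefficient = 2
x_5 = 2.2500, f(x_5) = 21.347406, coefficient = 1

I ≈ (0.200000/2) × 110.636127 = 11.063613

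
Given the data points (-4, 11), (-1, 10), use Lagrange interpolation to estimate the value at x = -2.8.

Lagrange interpolation formula:
P(x) = Σ yᵢ × Lᵢ(x)
where Lᵢ(x) = Π_{j≠i} (x - xⱼ)/(xᵢ - xⱼ)

L_0(-2.8) = (-2.8 - (-1))/(-4 - (-1)) = 0.600000
L_1(-2.8) = (-2.8 - (-4))/(-1 - (-4)) = 0.400000

P(-2.8) = 11×L_0(-2.8) + 10×L_1(-2.8)
P(-2.8) = 10.600000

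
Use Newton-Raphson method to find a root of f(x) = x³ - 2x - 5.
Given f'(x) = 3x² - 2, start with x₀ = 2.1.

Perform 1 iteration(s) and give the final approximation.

f(x) = x³ - 2x - 5
f'(x) = 3x² - 2
x₀ = 2.1

Newton-Raphson formula: x_{n+1} = x_n - f(x_n)/f'(x_n)

Iteration 1:
  f(2.100000) = 0.061000
  f'(2.100000) = 11.230000
  x_1 = 2.100000 - 0.061000/11.230000 = 2.094568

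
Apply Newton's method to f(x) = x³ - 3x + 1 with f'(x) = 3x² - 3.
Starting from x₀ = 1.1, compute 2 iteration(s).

f(x) = x³ - 3x + 1
f'(x) = 3x² - 3
x₀ = 1.1

Newton-Raphson formula: x_{n+1} = x_n - f(x_n)/f'(x_n)

Iteration 1:
  f(1.100000) = -0.969000
  f'(1.100000) = 0.630000
  x_1 = 1.100000 - (-0.969000)/0.630000 = 2.638095
Iteration 2:
  f(2.638095) = 11.445661
  f'(2.638095) = 17.878639
  x_2 = 2.638095 - 11.445661/17.878639 = 1.997909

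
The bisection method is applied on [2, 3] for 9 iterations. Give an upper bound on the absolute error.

Bisection error bound: |error| ≤ (b-a)/2^n
|error| ≤ (3 - 2)/2^9 = 1/2^9
|error| ≤ 0.0019531250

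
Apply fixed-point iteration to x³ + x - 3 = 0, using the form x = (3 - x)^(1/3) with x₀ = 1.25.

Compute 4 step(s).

Equation: x³ + x - 3 = 0
Fixed-point form: x = (3 - x)^(1/3)
x₀ = 1.25

x_1 = g(1.250000) = 1.205071
x_2 = g(1.205071) = 1.215297
x_3 = g(1.215297) = 1.212985
x_4 = g(1.212985) = 1.213508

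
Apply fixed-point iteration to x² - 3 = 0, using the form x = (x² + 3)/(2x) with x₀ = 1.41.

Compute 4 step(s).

Equation: x² - 3 = 0
Fixed-point form: x = (x² + 3)/(2x)
x₀ = 1.41

x_1 = g(1.410000) = 1.768830
x_2 = g(1.768830) = 1.732433
x_3 = g(1.732433) = 1.732051
x_4 = g(1.732051) = 1.732051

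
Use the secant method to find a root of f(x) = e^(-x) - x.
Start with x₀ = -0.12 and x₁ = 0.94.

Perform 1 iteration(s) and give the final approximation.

f(x) = e^(-x) - x
x₀ = -0.12, x₁ = 0.94

Secant formula: x_{n+1} = x_n - f(x_n)(x_n - x_{n-1})/(f(x_n) - f(x_{n-1}))

Iteration 1:
  f(-0.120000) = 1.247497
  f(0.940000) = -0.549372
  x_2 = 0.940000 - (-0.549372)×(0.940000 - (-0.120000))/(-0.549372 - 1.247497)
       = 0.615917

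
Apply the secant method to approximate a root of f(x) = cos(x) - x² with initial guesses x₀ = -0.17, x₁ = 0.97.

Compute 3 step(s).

f(x) = cos(x) - x²
x₀ = -0.17, x₁ = 0.97

Secant formula: x_{n+1} = x_n - f(x_n)(x_n - x_{n-1})/(f(x_n) - f(x_{n-1}))

Iteration 1:
  f(-0.170000) = 0.956685
  f(0.970000) = -0.375600
  x_2 = 0.970000 - (-0.375600)×(0.970000 - (-0.170000))/(-0.375600 - 0.956685)
       = 0.648609
Iteration 2:
  f(0.970000) = -0.375600
  f(0.648609) = 0.376231
  x_3 = 0.648609 - 0.376231×(0.648609 - 0.970000)/(0.376231 - (-0.375600))
       = 0.809439
Iteration 3:
  f(0.648609) = 0.376231
  f(0.809439) = 0.034712
  x_4 = 0.809439 - 0.034712×(0.809439 - 0.648609)/(0.034712 - 0.376231)
       = 0.825786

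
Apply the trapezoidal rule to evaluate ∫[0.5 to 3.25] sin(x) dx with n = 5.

f(x) = sin(x)
a = 0.5, b = 3.25, n = 5
h = (b - a)/n = 0.550000

Trapezoidal rule: (h/2)[f(x₀) + 2f(x₁) + 2f(x₂) + ... + f(xₙ)]

x_0 = 0.5000, f(x_0) = 0.479426, coefficient = 1
x_1 = 1.0500, f(x_1) = 0.867423, coefficient = 2
x_2 = 1.6000, f(x_2) = 0.999574, coefficient = 2
x_3 = 2.1500, f(x_3) = 0.836899, coefficient = 2
x_4 = 2.7000, f(x_4) = 0.427380, coefficient = 2
x_5 = 3.2500, f(x_5) = -0.108195, coefficient = 1

I ≈ (0.550000/2) × 6.633781 = 1.824290
Exact value: 1.871712
Error: 0.047422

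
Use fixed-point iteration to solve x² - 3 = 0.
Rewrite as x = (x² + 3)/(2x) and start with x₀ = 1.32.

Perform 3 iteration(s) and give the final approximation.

Equation: x² - 3 = 0
Fixed-point form: x = (x² + 3)/(2x)
x₀ = 1.32

x_1 = g(1.320000) = 1.796364
x_2 = g(1.796364) = 1.733202
x_3 = g(1.733202) = 1.732051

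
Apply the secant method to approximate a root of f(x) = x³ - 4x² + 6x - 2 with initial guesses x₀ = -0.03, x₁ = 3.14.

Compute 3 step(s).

f(x) = x³ - 4x² + 6x - 2
x₀ = -0.03, x₁ = 3.14

Secant formula: x_{n+1} = x_n - f(x_n)(x_n - x_{n-1})/(f(x_n) - f(x_{n-1}))

Iteration 1:
  f(-0.030000) = -2.183627
  f(3.140000) = 8.360744
  x_2 = 3.140000 - 8.360744×(3.140000 - (-0.030000))/(8.360744 - (-2.183627))
       = 0.626473
Iteration 2:
  f(3.140000) = 8.360744
  f(0.626473) = 0.434836
  x_3 = 0.626473 - 0.434836×(0.626473 - 3.140000)/(0.434836 - 8.360744)
       = 0.488575
Iteration 3:
  f(0.626473) = 0.434836
  f(0.488575) = 0.093253
  x_4 = 0.488575 - 0.093253×(0.488575 - 0.626473)/(0.093253 - 0.434836)
       = 0.450928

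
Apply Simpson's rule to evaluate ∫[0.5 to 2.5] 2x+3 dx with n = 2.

f(x) = 2x+3
a = 0.5, b = 2.5, n = 2
h = (b - a)/n = 1.000000

Simpson's rule: (h/3)[f(x₀) + 4f(x₁) + 2f(x₂) + ... + f(xₙ)]

x_0 = 0.5000, f(x_0) = 4.000000, coefficient = 1
x_1 = 1.5000, f(x_1) = 6.000000, coefficient = 4
x_2 = 2.5000, f(x_2) = 8.000000, coefficient = 1

I ≈ (1.000000/3) × 36.000000 = 12.000000
Exact value: 12.000000
Error: 0.000000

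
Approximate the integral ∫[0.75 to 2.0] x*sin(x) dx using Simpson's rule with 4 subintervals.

f(x) = x*sin(x)
a = 0.75, b = 2.0, n = 4
h = (b - a)/n = 0.312500

Simpson's rule: (h/3)[f(x₀) + 4f(x₁) + 2f(x₂) + ... + f(xₙ)]

x_0 = 0.7500, f(x_0) = 0.511229, coefficient = 1
x_1 = 1.0625, f(x_1) = 0.928173, coefficient = 4
x_2 = 1.3750, f(x_2) = 1.348728, coefficient = 2
x_3 = 1.6875, f(x_3) = 1.676021, coefficient = 4
x_4 = 2.0000, f(x_4) = 1.818595, coefficient = 1

I ≈ (0.312500/3) × 15.444059 = 1.608756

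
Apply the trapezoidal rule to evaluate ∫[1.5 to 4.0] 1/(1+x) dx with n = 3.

f(x) = 1/(1+x)
a = 1.5, b = 4.0, n = 3
h = (b - a)/n = 0.833333

Trapezoidal rule: (h/2)[f(x₀) + 2f(x₁) + 2f(x₂) + ... + f(xₙ)]

x_0 = 1.5000, f(x_0) = 0.400000, coefficient = 1
x_1 = 2.3333, f(x_1) = 0.300000, coefficient = 2
x_2 = 3.1667, f(x_2) = 0.240000, coefficient = 2
x_3 = 4.0000, f(x_3) = 0.200000, coefficient = 1

I ≈ (0.833333/2) × 1.680000 = 0.700000
Exact value: 0.693147
Error: 0.006853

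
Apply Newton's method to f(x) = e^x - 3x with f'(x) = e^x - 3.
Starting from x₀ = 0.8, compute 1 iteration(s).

f(x) = e^x - 3x
f'(x) = e^x - 3
x₀ = 0.8

Newton-Raphson formula: x_{n+1} = x_n - f(x_n)/f'(x_n)

Iteration 1:
  f(0.800000) = -0.174459
  f'(0.800000) = -0.774459
  x_1 = 0.800000 - (-0.174459)/(-0.774459) = 0.574734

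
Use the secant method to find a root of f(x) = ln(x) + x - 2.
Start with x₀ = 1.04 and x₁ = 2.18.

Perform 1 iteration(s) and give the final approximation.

f(x) = ln(x) + x - 2
x₀ = 1.04, x₁ = 2.18

Secant formula: x_{n+1} = x_n - f(x_n)(x_n - x_{n-1})/(f(x_n) - f(x_{n-1}))

Iteration 1:
  f(1.040000) = -0.920779
  f(2.180000) = 0.959325
  x_2 = 2.180000 - 0.959325×(2.180000 - 1.040000)/(0.959325 - (-0.920779))
       = 1.598314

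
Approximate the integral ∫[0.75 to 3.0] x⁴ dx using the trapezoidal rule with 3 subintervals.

f(x) = x⁴
a = 0.75, b = 3.0, n = 3
h = (b - a)/n = 0.750000

Trapezoidal rule: (h/2)[f(x₀) + 2f(x₁) + 2f(x₂) + ... + f(xₙ)]

x_0 = 0.7500, f(x_0) = 0.316406, coefficient = 1
x_1 = 1.5000, f(x_1) = 5.062500, coefficient = 2
x_2 = 2.2500, f(x_2) = 25.628906, coefficient = 2
x_3 = 3.0000, f(x_3) = 81.000000, coefficient = 1

I ≈ (0.750000/2) × 142.699219 = 53.512207
Exact value: 48.552539
Error: 4.959668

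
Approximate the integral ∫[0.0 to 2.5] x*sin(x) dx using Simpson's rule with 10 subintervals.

f(x) = x*sin(x)
a = 0.0, b = 2.5, n = 10
h = (b - a)/n = 0.250000

Simpson's rule: (h/3)[f(x₀) + 4f(x₁) + 2f(x₂) + ... + f(xₙ)]

x_0 = 0.0000, f(x_0) = 0.000000, coefficient = 1
x_1 = 0.2500, f(x_1) = 0.061851, coefficient = 4
x_2 = 0.5000, f(x_2) = 0.239713, coefficient = 2
x_3 = 0.7500, f(x_3) = 0.511229, coefficient = 4
x_4 = 1.0000, f(x_4) = 0.841471, coefficient = 2
x_5 = 1.2500, f(x_5) = 1.186231, coefficient = 4
x_6 = 1.5000, f(x_6) = 1.496242, coefficient = 2
x_7 = 1.7500, f(x_7) = 1.721975, coefficient = 4
x_8 = 2.0000, f(x_8) = 1.818595, coefficient = 2
x_9 = 2.2500, f(x_9) = 1.750665, coefficient = 4
x_10 = 2.5000, f(x_10) = 1.496180, coefficient = 1

I ≈ (0.250000/3) × 31.216026 = 2.601336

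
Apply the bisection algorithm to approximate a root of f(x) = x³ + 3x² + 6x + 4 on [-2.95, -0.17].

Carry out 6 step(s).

f(x) = x³ + 3x² + 6x + 4
Initial interval: [-2.95, -0.17]

Iteration 1:
  c_1 = (-2.950000 + (-0.170000))/2 = -1.560000
  f(c_1) = f(-1.560000) = -1.855616
  f(a) × f(c) ≥ 0, new interval: [-1.560000, -0.170000]
Iteration 2:
  c_2 = (-1.560000 + (-0.170000))/2 = -0.865000
  f(c_2) = f(-0.865000) = 0.407460
  f(a) × f(c) < 0, new interval: [-1.560000, -0.865000]
Iteration 3:
  c_3 = (-1.560000 + (-0.865000))/2 = -1.212500
  f(c_3) = f(-1.212500) = -0.647096
  f(a) × f(c) ≥ 0, new interval: [-1.212500, -0.865000]
Iteration 4:
  c_4 = (-1.212500 + (-0.865000))/2 = -1.038750
  f(c_4) = f(-1.038750) = -0.116308
  f(a) × f(c) ≥ 0, new interval: [-1.038750, -0.865000]
Iteration 5:
  c_5 = (-1.038750 + (-0.865000))/2 = -0.951875
  f(c_5) = f(-0.951875) = 0.144486
  f(a) × f(c) < 0, new interval: [-1.038750, -0.951875]
Iteration 6:
  c_6 = (-1.038750 + (-0.951875))/2 = -0.995312
  f(c_6) = f(-0.995312) = 0.014063
  f(a) × f(c) < 0, new interval: [-1.038750, -0.995312]

After 6 iteration(s), the approximation is c_6 = -0.995312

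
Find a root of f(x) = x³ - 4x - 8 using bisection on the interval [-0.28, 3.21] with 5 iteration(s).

f(x) = x³ - 4x - 8
Initial interval: [-0.28, 3.21]

Iteration 1:
  c_1 = (-0.280000 + 3.210000)/2 = 1.465000
  f(c_1) = f(1.465000) = -10.715780
  f(a) × f(c) ≥ 0, new interval: [1.465000, 3.210000]
Iteration 2:
  c_2 = (1.465000 + 3.210000)/2 = 2.337500
  f(c_2) = f(2.337500) = -4.578119
  f(a) × f(c) ≥ 0, new interval: [2.337500, 3.210000]
Iteration 3:
  c_3 = (2.337500 + 3.210000)/2 = 2.773750
  f(c_3) = f(2.773750) = 2.245370
  f(a) × f(c) < 0, new interval: [2.337500, 2.773750]
Iteration 4:
  c_4 = (2.337500 + 2.773750)/2 = 2.555625
  f(c_4) = f(2.555625) = -1.531153
  f(a) × f(c) ≥ 0, new interval: [2.555625, 2.773750]
Iteration 5:
  c_5 = (2.555625 + 2.773750)/2 = 2.664687
  f(c_5) = f(2.664687) = 0.262022
  f(a) × f(c) < 0, new interval: [2.555625, 2.664687]

After 5 iteration(s), the approximation is c_5 = 2.664687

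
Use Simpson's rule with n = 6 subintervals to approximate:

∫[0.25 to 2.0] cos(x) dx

f(x) = cos(x)
a = 0.25, b = 2.0, n = 6
h = (b - a)/n = 0.291667

Simpson's rule: (h/3)[f(x₀) + 4f(x₁) + 2f(x₂) + ... + f(xₙ)]

x_0 = 0.2500, f(x_0) = 0.968912, coefficient = 1
x_1 = 0.5417, f(x_1) = 0.856851, coefficient = 4
x_2 = 0.8333, f(x_2) = 0.672412, coefficient = 2
x_3 = 1.1250, f(x_3) = 0.431177, coefficient = 4
x_4 = 1.4167, f(x_4) = 0.153520, coefficient = 2
x_5 = 1.7083, f(x_5) = -0.137104, coefficient = 4
x_6 = 2.0000, f(x_6) = -0.416147, coefficient = 1

I ≈ (0.291667/3) × 6.808324 = 0.661920
Exact value: 0.661893
Error: 0.000027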